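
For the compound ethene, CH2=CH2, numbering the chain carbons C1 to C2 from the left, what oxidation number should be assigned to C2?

Bonds to more-electronegative neighbours contribute +1 each, bonds to H or metals contribute −1 each, and C–C bonds contribute 0.
C2 has one bond to H (-1), one bond to H (-1), a double bond to C (2×0 = 0).
Oxidation state = -1 − 1 + 0 = -2.

-2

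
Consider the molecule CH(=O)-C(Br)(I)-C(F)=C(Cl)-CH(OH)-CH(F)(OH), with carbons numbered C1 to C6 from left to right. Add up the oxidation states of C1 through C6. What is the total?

+6

Tallying each carbon's bonds:
C1: 1C, 1H, 2O → 0 − 1 + 2 = +1
C2: 2C, 1Br, 1I → 0 + 1 + 1 = +2
C3: 3C, 1F → 0 + 1 = +1
C4: 3C, 1Cl → 0 + 1 = +1
C5: 2C, 1H, 1O → 0 − 1 + 1 = 0
C6: 1C, 1H, 1O, 1F → 0 − 1 + 1 + 1 = +1
Sum = +1 + 2 + 1 + 1 + 0 + 1 = +6.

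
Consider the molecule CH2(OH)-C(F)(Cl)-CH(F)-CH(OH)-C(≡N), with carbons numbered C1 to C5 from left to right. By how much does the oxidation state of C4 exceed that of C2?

C4: 2C, 1H, 1O → 0 − 1 + 1 = 0
C2: 2C, 1F, 1Cl → 0 + 1 + 1 = +2
Difference: 0 − (+2) = -2.

-2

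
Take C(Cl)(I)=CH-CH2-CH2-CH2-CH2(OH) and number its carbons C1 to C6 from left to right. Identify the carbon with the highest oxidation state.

Tallying each carbon's bonds:
C1: 2C, 1Cl, 1I → 0 + 1 + 1 = +2
C2: 3C, 1H → 0 − 1 = -1
C3: 2C, 2H → 0 − 2 = -2
C4: 2C, 2H → 0 − 2 = -2
C5: 2C, 2H → 0 − 2 = -2
C6: 1C, 2H, 1O → 0 − 2 + 1 = -1
The most oxidised carbon is C1 at +2.

C1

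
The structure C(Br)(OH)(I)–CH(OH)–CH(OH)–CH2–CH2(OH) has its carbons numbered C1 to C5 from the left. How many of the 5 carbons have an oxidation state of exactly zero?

2

Tallying each carbon's bonds:
C1: 1C, 1O, 1Br, 1I → 0 + 1 + 1 + 1 = +3
C2: 2C, 1H, 1O → 0 − 1 + 1 = 0
C3: 2C, 1H, 1O → 0 − 1 + 1 = 0
C4: 2C, 2H → 0 − 2 = -2
C5: 1C, 2H, 1O → 0 − 2 + 1 = -1
2 carbons (C2, C3) meet the condition.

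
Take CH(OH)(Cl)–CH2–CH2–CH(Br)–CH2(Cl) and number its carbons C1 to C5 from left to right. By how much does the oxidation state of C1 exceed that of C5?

C1: 1C, 1H, 1O, 1Cl → 0 − 1 + 1 + 1 = +1
C5: 1C, 2H, 1Cl → 0 − 2 + 1 = -1
Difference: +1 − (-1) = +2.

+2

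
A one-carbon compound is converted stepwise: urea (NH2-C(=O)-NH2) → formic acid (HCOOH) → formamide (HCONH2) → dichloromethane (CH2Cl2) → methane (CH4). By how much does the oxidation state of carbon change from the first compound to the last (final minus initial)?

Carbon oxidation states along the series — urea: +4, formic acid: +2, formamide: +2, dichloromethane: 0, methane: -4.
Net change = -4 − (+4) = -8.

-8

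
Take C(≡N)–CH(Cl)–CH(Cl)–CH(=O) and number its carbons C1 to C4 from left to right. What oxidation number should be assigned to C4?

C4 has one bond to C (0), a double bond to O (2×+1 = +2), one bond to H (-1).
Oxidation state = 0 + 2 − 1 = +1.

+1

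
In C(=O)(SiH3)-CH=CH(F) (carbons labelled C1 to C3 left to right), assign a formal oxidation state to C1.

C1 has one bond to C (0), a double bond to O (2×+1 = +2), one bond to Si (-1).
Oxidation state = 0 + 2 − 1 = +1.

+1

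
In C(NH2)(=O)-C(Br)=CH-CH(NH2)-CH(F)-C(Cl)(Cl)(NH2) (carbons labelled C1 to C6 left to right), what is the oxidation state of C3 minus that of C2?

C3: 3C, 1H → 0 − 1 = -1
C2: 3C, 1Br → 0 + 1 = +1
Difference: -1 − (+1) = -2.

-2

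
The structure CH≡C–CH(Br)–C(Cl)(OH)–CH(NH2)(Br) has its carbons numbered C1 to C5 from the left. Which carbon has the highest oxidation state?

C4

Tallying each carbon's bonds:
C1: 3C, 1H → 0 − 1 = -1
C2: 4C → 0 = 0
C3: 2C, 1H, 1Br → 0 − 1 + 1 = 0
C4: 2C, 1O, 1Cl → 0 + 1 + 1 = +2
C5: 1C, 1H, 1N, 1Br → 0 − 1 + 1 + 1 = +1
The most oxidised carbon is C4 at +2.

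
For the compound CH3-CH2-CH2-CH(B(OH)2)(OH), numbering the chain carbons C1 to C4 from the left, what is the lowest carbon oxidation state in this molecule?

-3

Bonds to more-electronegative neighbours contribute +1 each, bonds to H or metals contribute −1 each, and C–C bonds contribute 0. Tallying each carbon:
C1: 1C, 3H → 0 − 3 = -3
C2: 2C, 2H → 0 − 2 = -2
C3: 2C, 2H → 0 − 2 = -2
C4: 1C, 1H, 1O, 1B → 0 − 1 + 1 − 1 = -1
The lowest value is -3.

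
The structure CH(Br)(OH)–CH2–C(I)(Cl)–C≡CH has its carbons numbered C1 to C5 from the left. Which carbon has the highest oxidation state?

C3

Assign +1 per bond to O/N/halogen, −1 per bond to H or an electropositive element, and 0 per bond to carbon. Tallying each carbon:
C1: 1C, 1H, 1O, 1Br → 0 − 1 + 1 + 1 = +1
C2: 2C, 2H → 0 − 2 = -2
C3: 2C, 1Cl, 1I → 0 + 1 + 1 = +2
C4: 4C → 0 = 0
C5: 3C, 1H → 0 − 1 = -1
The most oxidised carbon is C3 at +2.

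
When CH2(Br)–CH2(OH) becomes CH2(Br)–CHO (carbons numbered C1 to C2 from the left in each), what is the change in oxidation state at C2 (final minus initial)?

+2

Before: C2 has 1 bond to C, 2 bonds to H, 1 bond to O → oxidation state -1.
After: C2 has 1 bond to C, 1 bond to H, 2 bonds to O → oxidation state +1.
Δ = +1 − (-1) = +2, so this is an oxidation at C2.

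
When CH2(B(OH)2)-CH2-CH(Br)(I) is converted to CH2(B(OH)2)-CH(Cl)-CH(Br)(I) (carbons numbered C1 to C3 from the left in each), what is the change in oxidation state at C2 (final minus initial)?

+2

Before: C2 has 2 bonds to C, 2 bonds to H → oxidation state -2.
After: C2 has 2 bonds to C, 1 bond to H, 1 bond to Cl → oxidation state 0.
Δ = 0 − (-2) = +2, so this is an oxidation at C2.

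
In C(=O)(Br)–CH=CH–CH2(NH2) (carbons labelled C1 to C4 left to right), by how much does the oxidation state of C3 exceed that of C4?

0

C3: 3C, 1H → 0 − 1 = -1
C4: 1C, 2H, 1N → 0 − 2 + 1 = -1
Difference: -1 − (-1) = 0.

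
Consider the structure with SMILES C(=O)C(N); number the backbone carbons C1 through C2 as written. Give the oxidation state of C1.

Bonds to more-electronegative neighbours contribute +1 each, bonds to H or metals contribute −1 each, and C–C bonds contribute 0.
C1 has one bond to C (0), one bond to H (-1), a double bond to O (2×+1 = +2).
Oxidation state = 0 − 1 + 2 = +1.

+1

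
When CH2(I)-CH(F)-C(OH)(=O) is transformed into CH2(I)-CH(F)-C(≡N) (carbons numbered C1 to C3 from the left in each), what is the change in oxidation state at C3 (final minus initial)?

Before: C3 has 1 bond to C, 3 bonds to O → oxidation state +3.
After: C3 has 1 bond to C, 3 bonds to N → oxidation state +3.
Δ = +3 − (+3) = 0, so no net redox change at C3.

0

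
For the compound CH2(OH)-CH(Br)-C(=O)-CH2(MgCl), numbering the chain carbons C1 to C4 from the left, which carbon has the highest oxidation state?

C3

Tallying each carbon's bonds:
C1: 1C, 2H, 1O → 0 − 2 + 1 = -1
C2: 2C, 1H, 1Br → 0 − 1 + 1 = 0
C3: 2C, 2O → 0 + 2 = +2
C4: 1C, 2H, 1Mg → 0 − 2 − 1 = -3
The most oxidised carbon is C3 at +2.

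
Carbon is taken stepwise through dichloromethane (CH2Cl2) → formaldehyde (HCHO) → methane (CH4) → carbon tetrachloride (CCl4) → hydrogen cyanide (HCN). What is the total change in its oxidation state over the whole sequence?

Carbon oxidation states along the series — dichloromethane: 0, formaldehyde: 0, methane: -4, carbon tetrachloride: +4, hydrogen cyanide: +2.
Net change = +2 − (0) = +2.

+2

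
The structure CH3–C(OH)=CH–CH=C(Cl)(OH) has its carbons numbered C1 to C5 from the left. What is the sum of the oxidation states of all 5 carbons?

Each bond to a more electronegative atom (O, N, halogen) counts +1, each bond to a less electronegative atom (H, metal, B, Si) counts −1, and each C–C bond counts 0. Tallying each carbon:
C1: 1C, 3H → 0 − 3 = -3
C2: 3C, 1O → 0 + 1 = +1
C3: 3C, 1H → 0 − 1 = -1
C4: 3C, 1H → 0 − 1 = -1
C5: 2C, 1O, 1Cl → 0 + 1 + 1 = +2
Sum = -3 + 1 − 1 − 1 + 2 = -2.

-2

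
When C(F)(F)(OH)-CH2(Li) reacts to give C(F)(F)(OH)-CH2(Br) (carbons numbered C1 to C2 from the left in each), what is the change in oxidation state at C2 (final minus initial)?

Before: C2 has 1 bond to C, 2 bonds to H, 1 bond to Li → oxidation state -3.
After: C2 has 1 bond to C, 2 bonds to H, 1 bond to Br → oxidation state -1.
Δ = -1 − (-3) = +2, so this is an oxidation at C2.

+2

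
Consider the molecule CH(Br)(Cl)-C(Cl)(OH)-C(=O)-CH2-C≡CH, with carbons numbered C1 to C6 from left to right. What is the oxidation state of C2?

C2 has one bond to C (0), one bond to C (0), one bond to Cl (+1), one bond to O (+1).
Oxidation state = 0 + 0 + 1 + 1 = +2.

+2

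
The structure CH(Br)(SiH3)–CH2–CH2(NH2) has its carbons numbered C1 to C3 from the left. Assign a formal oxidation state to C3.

-1

C3 has one bond to C (0), one bond to N (+1), one bond to H (-1), one bond to H (-1).
Oxidation state = 0 + 1 − 1 − 1 = -1.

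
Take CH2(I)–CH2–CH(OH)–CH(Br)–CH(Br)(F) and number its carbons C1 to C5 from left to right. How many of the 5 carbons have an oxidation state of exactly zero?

Count +1 for every bond to an atom more electronegative than carbon and −1 for every bond to one less electronegative; C–C bonds are 0. Tallying each carbon:
C1: 1C, 2H, 1I → 0 − 2 + 1 = -1
C2: 2C, 2H → 0 − 2 = -2
C3: 2C, 1H, 1O → 0 − 1 + 1 = 0
C4: 2C, 1H, 1Br → 0 − 1 + 1 = 0
C5: 1C, 1H, 1F, 1Br → 0 − 1 + 1 + 1 = +1
2 carbons (C3, C4) meet the condition.

2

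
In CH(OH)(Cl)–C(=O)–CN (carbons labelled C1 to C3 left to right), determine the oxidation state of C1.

+1

C1 has one bond to C (0), one bond to O (+1), one bond to Cl (+1), one bond to H (-1).
Oxidation state = 0 + 1 + 1 − 1 = +1.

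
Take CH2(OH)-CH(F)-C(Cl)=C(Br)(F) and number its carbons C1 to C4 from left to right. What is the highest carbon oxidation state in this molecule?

Tallying each carbon's bonds:
C1: 1C, 2H, 1O → 0 − 2 + 1 = -1
C2: 2C, 1H, 1F → 0 − 1 + 1 = 0
C3: 3C, 1Cl → 0 + 1 = +1
C4: 2C, 1F, 1Br → 0 + 1 + 1 = +2
The highest value is +2.

+2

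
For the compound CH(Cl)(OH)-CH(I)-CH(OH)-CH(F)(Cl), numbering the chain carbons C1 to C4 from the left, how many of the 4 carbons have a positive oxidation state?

2

Tallying each carbon's bonds:
C1: 1C, 1H, 1O, 1Cl → 0 − 1 + 1 + 1 = +1
C2: 2C, 1H, 1I → 0 − 1 + 1 = 0
C3: 2C, 1H, 1O → 0 − 1 + 1 = 0
C4: 1C, 1H, 1F, 1Cl → 0 − 1 + 1 + 1 = +1
2 carbons (C1, C4) meet the condition.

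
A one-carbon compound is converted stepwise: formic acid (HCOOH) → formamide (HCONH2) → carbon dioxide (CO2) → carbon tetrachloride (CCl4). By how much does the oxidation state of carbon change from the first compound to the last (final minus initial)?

Carbon oxidation states along the series — formic acid: +2, formamide: +2, carbon dioxide: +4, carbon tetrachloride: +4.
Net change = +4 − (+2) = +2.

+2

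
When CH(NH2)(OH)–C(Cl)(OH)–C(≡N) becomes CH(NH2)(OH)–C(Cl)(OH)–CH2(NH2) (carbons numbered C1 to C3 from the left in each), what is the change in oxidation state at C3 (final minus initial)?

Before: C3 has 1 bond to C, 3 bonds to N → oxidation state +3.
After: C3 has 1 bond to C, 2 bonds to H, 1 bond to N → oxidation state -1.
Δ = -1 − (+3) = -4, so this is a reduction at C3.

-4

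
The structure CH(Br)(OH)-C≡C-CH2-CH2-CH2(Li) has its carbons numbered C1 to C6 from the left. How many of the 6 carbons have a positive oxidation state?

Count +1 for every bond to an atom more electronegative than carbon and −1 for every bond to one less electronegative; C–C bonds are 0. Tallying each carbon:
C1: 1C, 1H, 1O, 1Br → 0 − 1 + 1 + 1 = +1
C2: 4C → 0 = 0
C3: 4C → 0 = 0
C4: 2C, 2H → 0 − 2 = -2
C5: 2C, 2H → 0 − 2 = -2
C6: 1C, 2H, 1Li → 0 − 2 − 1 = -3
1 carbon (C1) meets the condition.

1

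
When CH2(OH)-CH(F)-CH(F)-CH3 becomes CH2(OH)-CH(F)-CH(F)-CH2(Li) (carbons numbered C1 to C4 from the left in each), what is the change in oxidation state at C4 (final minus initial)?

Before: C4 has 1 bond to C, 3 bonds to H → oxidation state -3.
After: C4 has 1 bond to C, 2 bonds to H, 1 bond to Li → oxidation state -3.
Δ = -3 − (-3) = 0, so no net redox change at C4.

0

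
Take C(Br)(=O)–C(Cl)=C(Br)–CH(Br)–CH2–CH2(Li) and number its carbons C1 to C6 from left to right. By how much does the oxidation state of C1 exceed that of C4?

C1: 1C, 2O, 1Br → 0 + 2 + 1 = +3
C4: 2C, 1H, 1Br → 0 − 1 + 1 = 0
Difference: +3 − (0) = +3.

+3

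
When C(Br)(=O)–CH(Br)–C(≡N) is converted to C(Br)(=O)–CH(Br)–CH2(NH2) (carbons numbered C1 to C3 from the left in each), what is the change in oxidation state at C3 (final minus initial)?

-4

Before: C3 has 1 bond to C, 3 bonds to N → oxidation state +3.
After: C3 has 1 bond to C, 2 bonds to H, 1 bond to N → oxidation state -1.
Δ = -1 − (+3) = -4, so this is a reduction at C3.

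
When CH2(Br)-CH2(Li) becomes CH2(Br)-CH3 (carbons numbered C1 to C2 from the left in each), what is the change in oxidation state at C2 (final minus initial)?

Before: C2 has 1 bond to C, 2 bonds to H, 1 bond to Li → oxidation state -3.
After: C2 has 1 bond to C, 3 bonds to H → oxidation state -3.
Δ = -3 − (-3) = 0, so no net redox change at C2.

0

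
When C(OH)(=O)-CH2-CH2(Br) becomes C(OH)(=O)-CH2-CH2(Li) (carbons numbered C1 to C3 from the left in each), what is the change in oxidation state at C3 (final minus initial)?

Before: C3 has 1 bond to C, 2 bonds to H, 1 bond to Br → oxidation state -1.
After: C3 has 1 bond to C, 2 bonds to H, 1 bond to Li → oxidation state -3.
Δ = -3 − (-1) = -2, so this is a reduction at C3.

-2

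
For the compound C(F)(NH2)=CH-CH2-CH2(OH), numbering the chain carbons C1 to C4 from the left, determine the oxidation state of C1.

+2

C1 has a double bond to C (2×0 = 0), one bond to F (+1), one bond to N (+1).
Oxidation state = 0 + 1 + 1 = +2.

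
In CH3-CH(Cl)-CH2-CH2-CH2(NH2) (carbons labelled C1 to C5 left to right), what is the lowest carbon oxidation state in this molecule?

Count +1 for every bond to an atom more electronegative than carbon and −1 for every bond to one less electronegative; C–C bonds are 0. Tallying each carbon:
C1: 1C, 3H → 0 − 3 = -3
C2: 2C, 1H, 1Cl → 0 − 1 + 1 = 0
C3: 2C, 2H → 0 − 2 = -2
C4: 2C, 2H → 0 − 2 = -2
C5: 1C, 2H, 1N → 0 − 2 + 1 = -1
The lowest value is -3.

-3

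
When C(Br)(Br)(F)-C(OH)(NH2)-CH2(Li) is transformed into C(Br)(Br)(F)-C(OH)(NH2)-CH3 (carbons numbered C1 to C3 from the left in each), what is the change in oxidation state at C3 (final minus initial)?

Before: C3 has 1 bond to C, 2 bonds to H, 1 bond to Li → oxidation state -3.
After: C3 has 1 bond to C, 3 bonds to H → oxidation state -3.
Δ = -3 − (-3) = 0, so no net redox change at C3.

0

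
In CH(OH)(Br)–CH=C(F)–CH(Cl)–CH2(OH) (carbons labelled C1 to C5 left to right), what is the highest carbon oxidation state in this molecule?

Tallying each carbon's bonds:
C1: 1C, 1H, 1O, 1Br → 0 − 1 + 1 + 1 = +1
C2: 3C, 1H → 0 − 1 = -1
C3: 3C, 1F → 0 + 1 = +1
C4: 2C, 1H, 1Cl → 0 − 1 + 1 = 0
C5: 1C, 2H, 1O → 0 − 2 + 1 = -1
The highest value is +1.

+1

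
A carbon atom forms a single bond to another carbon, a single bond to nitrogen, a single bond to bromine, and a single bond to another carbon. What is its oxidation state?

+2

Each bond to a more electronegative atom (O, N, halogen) counts +1, each bond to a less electronegative atom (H, metal, B, Si) counts −1, and each C–C bond counts 0.
The carbon has one bond to C (0), one bond to C (0), one bond to Br (+1), one bond to N (+1).
Oxidation state = 0 + 0 + 1 + 1 = +2.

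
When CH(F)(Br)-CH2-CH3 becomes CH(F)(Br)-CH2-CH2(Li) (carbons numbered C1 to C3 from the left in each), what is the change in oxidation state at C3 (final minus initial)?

Before: C3 has 1 bond to C, 3 bonds to H → oxidation state -3.
After: C3 has 1 bond to C, 2 bonds to H, 1 bond to Li → oxidation state -3.
Δ = -3 − (-3) = 0, so no net redox change at C3.

0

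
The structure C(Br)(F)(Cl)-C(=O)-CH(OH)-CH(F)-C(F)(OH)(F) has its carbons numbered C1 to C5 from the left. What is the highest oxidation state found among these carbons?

+3

Each bond to a more electronegative atom (O, N, halogen) counts +1, each bond to a less electronegative atom (H, metal, B, Si) counts −1, and each C–C bond counts 0. Tallying each carbon:
C1: 1C, 1F, 1Cl, 1Br → 0 + 1 + 1 + 1 = +3
C2: 2C, 2O → 0 + 2 = +2
C3: 2C, 1H, 1O → 0 − 1 + 1 = 0
C4: 2C, 1H, 1F → 0 − 1 + 1 = 0
C5: 1C, 1O, 2F → 0 + 1 + 2 = +3
The highest value is +3.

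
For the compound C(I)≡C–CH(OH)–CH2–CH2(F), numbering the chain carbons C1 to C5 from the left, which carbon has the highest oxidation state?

C1

Bonds to more-electronegative neighbours contribute +1 each, bonds to H or metals contribute −1 each, and C–C bonds contribute 0. Tallying each carbon:
C1: 3C, 1I → 0 + 1 = +1
C2: 4C → 0 = 0
C3: 2C, 1H, 1O → 0 − 1 + 1 = 0
C4: 2C, 2H → 0 − 2 = -2
C5: 1C, 2H, 1F → 0 − 2 + 1 = -1
The most oxidised carbon is C1 at +1.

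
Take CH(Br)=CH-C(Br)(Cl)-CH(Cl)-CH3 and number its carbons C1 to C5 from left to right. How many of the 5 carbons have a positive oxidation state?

Tallying each carbon's bonds:
C1: 2C, 1H, 1Br → 0 − 1 + 1 = 0
C2: 3C, 1H → 0 − 1 = -1
C3: 2C, 1Cl, 1Br → 0 + 1 + 1 = +2
C4: 2C, 1H, 1Cl → 0 − 1 + 1 = 0
C5: 1C, 3H → 0 − 3 = -3
1 carbon (C3) meets the condition.

1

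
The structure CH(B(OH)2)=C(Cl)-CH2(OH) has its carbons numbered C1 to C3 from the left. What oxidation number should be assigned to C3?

-1

Assign +1 per bond to O/N/halogen, −1 per bond to H or an electropositive element, and 0 per bond to carbon.
C3 has one bond to C (0), one bond to H (-1), one bond to H (-1), one bond to O (+1).
Oxidation state = 0 − 1 − 1 + 1 = -1.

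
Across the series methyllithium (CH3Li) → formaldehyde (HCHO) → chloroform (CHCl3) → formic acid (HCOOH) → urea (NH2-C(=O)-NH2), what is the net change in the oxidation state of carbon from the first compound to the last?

Carbon oxidation states along the series — methyllithium: -4, formaldehyde: 0, chloroform: +2, formic acid: +2, urea: +4.
Net change = +4 − (-4) = +8.

+8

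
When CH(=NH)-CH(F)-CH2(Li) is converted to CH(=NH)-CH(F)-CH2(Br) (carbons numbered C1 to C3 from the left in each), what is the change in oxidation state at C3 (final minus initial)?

Before: C3 has 1 bond to C, 2 bonds to H, 1 bond to Li → oxidation state -3.
After: C3 has 1 bond to C, 2 bonds to H, 1 bond to Br → oxidation state -1.
Δ = -1 − (-3) = +2, so this is an oxidation at C3.

+2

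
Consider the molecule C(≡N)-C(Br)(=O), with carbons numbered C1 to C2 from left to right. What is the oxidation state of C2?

+3

C2 has one bond to C (0), one bond to Br (+1), a double bond to O (2×+1 = +2).
Oxidation state = 0 + 1 + 2 = +3.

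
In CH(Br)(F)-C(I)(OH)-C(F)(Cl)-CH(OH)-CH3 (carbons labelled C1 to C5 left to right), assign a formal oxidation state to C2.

Count +1 for every bond to an atom more electronegative than carbon and −1 for every bond to one less electronegative; C–C bonds are 0.
C2 has one bond to C (0), one bond to C (0), one bond to I (+1), one bond to O (+1).
Oxidation state = 0 + 0 + 1 + 1 = +2.

+2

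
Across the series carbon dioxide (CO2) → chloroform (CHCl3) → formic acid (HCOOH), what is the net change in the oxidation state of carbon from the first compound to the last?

Carbon oxidation states along the series — carbon dioxide: +4, chloroform: +2, formic acid: +2.
Net change = +2 − (+4) = -2.

-2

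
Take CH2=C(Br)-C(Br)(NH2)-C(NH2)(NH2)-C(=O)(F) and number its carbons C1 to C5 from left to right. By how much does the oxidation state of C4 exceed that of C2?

+1

C4: 2C, 2N → 0 + 2 = +2
C2: 3C, 1Br → 0 + 1 = +1
Difference: +2 − (+1) = +1.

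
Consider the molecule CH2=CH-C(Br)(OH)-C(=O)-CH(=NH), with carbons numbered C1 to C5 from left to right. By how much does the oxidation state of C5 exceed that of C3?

C5: 1C, 1H, 2N → 0 − 1 + 2 = +1
C3: 2C, 1O, 1Br → 0 + 1 + 1 = +2
Difference: +1 − (+2) = -1.

-1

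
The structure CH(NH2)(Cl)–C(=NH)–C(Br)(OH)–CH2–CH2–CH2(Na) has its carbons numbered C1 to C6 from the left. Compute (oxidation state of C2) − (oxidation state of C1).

+1

C2: 2C, 2N → 0 + 2 = +2
C1: 1C, 1H, 1N, 1Cl → 0 − 1 + 1 + 1 = +1
Difference: +2 − (+1) = +1.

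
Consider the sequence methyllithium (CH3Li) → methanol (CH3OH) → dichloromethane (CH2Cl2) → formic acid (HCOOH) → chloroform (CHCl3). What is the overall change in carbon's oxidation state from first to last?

+6

Carbon oxidation states along the series — methyllithium: -4, methanol: -2, dichloromethane: 0, formic acid: +2, chloroform: +2.
Net change = +2 − (-4) = +6.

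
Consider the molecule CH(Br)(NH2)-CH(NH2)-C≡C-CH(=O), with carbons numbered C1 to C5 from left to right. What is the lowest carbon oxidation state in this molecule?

0

Assign +1 per bond to O/N/halogen, −1 per bond to H or an electropositive element, and 0 per bond to carbon. Tallying each carbon:
C1: 1C, 1H, 1N, 1Br → 0 − 1 + 1 + 1 = +1
C2: 2C, 1H, 1N → 0 − 1 + 1 = 0
C3: 4C → 0 = 0
C4: 4C → 0 = 0
C5: 1C, 1H, 2O → 0 − 1 + 2 = +1
The lowest value is 0.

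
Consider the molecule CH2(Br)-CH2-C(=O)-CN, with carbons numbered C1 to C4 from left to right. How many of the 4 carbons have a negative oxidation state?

Tallying each carbon's bonds:
C1: 1C, 2H, 1Br → 0 − 2 + 1 = -1
C2: 2C, 2H → 0 − 2 = -2
C3: 2C, 2O → 0 + 2 = +2
C4: 1C, 3N → 0 + 3 = +3
2 carbons (C1, C2) meet the condition.

2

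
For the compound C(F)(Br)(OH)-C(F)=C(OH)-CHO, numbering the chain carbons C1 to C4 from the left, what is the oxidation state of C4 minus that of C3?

C4: 1C, 1H, 2O → 0 − 1 + 2 = +1
C3: 3C, 1O → 0 + 1 = +1
Difference: +1 − (+1) = 0.

0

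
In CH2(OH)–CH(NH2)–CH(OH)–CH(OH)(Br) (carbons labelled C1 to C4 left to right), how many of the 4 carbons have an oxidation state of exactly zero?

2

Assign +1 per bond to O/N/halogen, −1 per bond to H or an electropositive element, and 0 per bond to carbon. Tallying each carbon:
C1: 1C, 2H, 1O → 0 − 2 + 1 = -1
C2: 2C, 1H, 1N → 0 − 1 + 1 = 0
C3: 2C, 1H, 1O → 0 − 1 + 1 = 0
C4: 1C, 1H, 1O, 1Br → 0 − 1 + 1 + 1 = +1
2 carbons (C2, C3) meet the condition.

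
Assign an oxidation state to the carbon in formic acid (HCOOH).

Assign +1 per bond to O/N/halogen, −1 per bond to H or an electropositive element, and 0 per bond to carbon.
The carbon has one bond to H (-1), a double bond to O (2×+1 = +2), one bond to O (+1).
Oxidation state = -1 + 2 + 1 = +2.

+2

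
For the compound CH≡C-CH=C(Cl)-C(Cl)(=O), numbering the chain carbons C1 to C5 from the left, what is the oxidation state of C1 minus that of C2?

-1

C1: 3C, 1H → 0 − 1 = -1
C2: 4C → 0 = 0
Difference: -1 − (0) = -1.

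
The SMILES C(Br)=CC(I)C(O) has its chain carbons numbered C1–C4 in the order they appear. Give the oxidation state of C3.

C3 has one bond to C (0), one bond to C (0), one bond to I (+1), one bond to H (-1).
Oxidation state = 0 + 0 + 1 − 1 = 0.

0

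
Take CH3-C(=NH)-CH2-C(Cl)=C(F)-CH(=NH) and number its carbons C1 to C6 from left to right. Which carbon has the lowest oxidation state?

Tallying each carbon's bonds:
C1: 1C, 3H → 0 − 3 = -3
C2: 2C, 2N → 0 + 2 = +2
C3: 2C, 2H → 0 − 2 = -2
C4: 3C, 1Cl → 0 + 1 = +1
C5: 3C, 1F → 0 + 1 = +1
C6: 1C, 1H, 2N → 0 − 1 + 2 = +1
The most reduced carbon is C1 at -3.

C1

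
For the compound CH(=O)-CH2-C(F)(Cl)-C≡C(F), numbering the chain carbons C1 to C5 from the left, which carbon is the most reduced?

Tallying each carbon's bonds:
C1: 1C, 1H, 2O → 0 − 1 + 2 = +1
C2: 2C, 2H → 0 − 2 = -2
C3: 2C, 1F, 1Cl → 0 + 1 + 1 = +2
C4: 4C → 0 = 0
C5: 3C, 1F → 0 + 1 = +1
The most reduced carbon is C2 at -2.

C2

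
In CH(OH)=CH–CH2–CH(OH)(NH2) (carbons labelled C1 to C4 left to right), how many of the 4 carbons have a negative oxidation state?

Each bond to a more electronegative atom (O, N, halogen) counts +1, each bond to a less electronegative atom (H, metal, B, Si) counts −1, and each C–C bond counts 0. Tallying each carbon:
C1: 2C, 1H, 1O → 0 − 1 + 1 = 0
C2: 3C, 1H → 0 − 1 = -1
C3: 2C, 2H → 0 − 2 = -2
C4: 1C, 1H, 1O, 1N → 0 − 1 + 1 + 1 = +1
2 carbons (C2, C3) meet the condition.

2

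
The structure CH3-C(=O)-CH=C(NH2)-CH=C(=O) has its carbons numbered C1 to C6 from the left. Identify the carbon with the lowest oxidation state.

C1

Count +1 for every bond to an atom more electronegative than carbon and −1 for every bond to one less electronegative; C–C bonds are 0. Tallying each carbon:
C1: 1C, 3H → 0 − 3 = -3
C2: 2C, 2O → 0 + 2 = +2
C3: 3C, 1H → 0 − 1 = -1
C4: 3C, 1N → 0 + 1 = +1
C5: 3C, 1H → 0 − 1 = -1
C6: 2C, 2O → 0 + 2 = +2
The most reduced carbon is C1 at -3.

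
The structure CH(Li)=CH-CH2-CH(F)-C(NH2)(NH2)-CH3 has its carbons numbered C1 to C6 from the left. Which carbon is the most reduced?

Tallying each carbon's bonds:
C1: 2C, 1H, 1Li → 0 − 1 − 1 = -2
C2: 3C, 1H → 0 − 1 = -1
C3: 2C, 2H → 0 − 2 = -2
C4: 2C, 1H, 1F → 0 − 1 + 1 = 0
C5: 2C, 2N → 0 + 2 = +2
C6: 1C, 3H → 0 − 3 = -3
The most reduced carbon is C6 at -3.

C6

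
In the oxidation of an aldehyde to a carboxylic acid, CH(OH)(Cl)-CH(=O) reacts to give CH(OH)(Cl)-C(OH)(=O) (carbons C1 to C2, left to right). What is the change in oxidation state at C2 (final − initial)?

Before: C2 has 1 bond to C, 1 bond to H, 2 bonds to O → oxidation state +1.
After: C2 has 1 bond to C, 3 bonds to O → oxidation state +3.
Δ = +3 − (+1) = +2, so this is an oxidation at C2.

+2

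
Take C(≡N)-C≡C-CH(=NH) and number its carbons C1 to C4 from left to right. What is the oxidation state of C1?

C1 has one bond to C (0), a triple bond to N (3×+1 = +3).
Oxidation state = 0 + 3 = +3.

+3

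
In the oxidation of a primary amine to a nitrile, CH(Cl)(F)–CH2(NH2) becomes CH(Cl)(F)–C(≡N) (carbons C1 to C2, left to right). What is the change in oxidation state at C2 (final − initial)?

+4

Before: C2 has 1 bond to C, 2 bonds to H, 1 bond to N → oxidation state -1.
After: C2 has 1 bond to C, 3 bonds to N → oxidation state +3.
Δ = +3 − (-1) = +4, so this is an oxidation at C2.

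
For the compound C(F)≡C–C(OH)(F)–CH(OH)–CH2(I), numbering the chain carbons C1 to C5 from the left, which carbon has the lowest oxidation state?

C5

Count +1 for every bond to an atom more electronegative than carbon and −1 for every bond to one less electronegative; C–C bonds are 0. Tallying each carbon:
C1: 3C, 1F → 0 + 1 = +1
C2: 4C → 0 = 0
C3: 2C, 1O, 1F → 0 + 1 + 1 = +2
C4: 2C, 1H, 1O → 0 − 1 + 1 = 0
C5: 1C, 2H, 1I → 0 − 2 + 1 = -1
The most reduced carbon is C5 at -1.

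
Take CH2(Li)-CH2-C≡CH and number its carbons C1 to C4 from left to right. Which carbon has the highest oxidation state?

C3

Count +1 for every bond to an atom more electronegative than carbon and −1 for every bond to one less electronegative; C–C bonds are 0. Tallying each carbon:
C1: 1C, 2H, 1Li → 0 − 2 − 1 = -3
C2: 2C, 2H → 0 − 2 = -2
C3: 4C → 0 = 0
C4: 3C, 1H → 0 − 1 = -1
The most oxidised carbon is C3 at 0.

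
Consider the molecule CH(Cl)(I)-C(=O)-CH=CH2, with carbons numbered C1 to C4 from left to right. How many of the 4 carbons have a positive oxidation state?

2

Assign +1 per bond to O/N/halogen, −1 per bond to H or an electropositive element, and 0 per bond to carbon. Tallying each carbon:
C1: 1C, 1H, 1Cl, 1I → 0 − 1 + 1 + 1 = +1
C2: 2C, 2O → 0 + 2 = +2
C3: 3C, 1H → 0 − 1 = -1
C4: 2C, 2H → 0 − 2 = -2
2 carbons (C1, C2) meet the condition.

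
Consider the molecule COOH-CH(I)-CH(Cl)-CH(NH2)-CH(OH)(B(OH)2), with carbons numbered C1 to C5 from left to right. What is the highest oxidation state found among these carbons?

Tallying each carbon's bonds:
C1: 1C, 3O → 0 + 3 = +3
C2: 2C, 1H, 1I → 0 − 1 + 1 = 0
C3: 2C, 1H, 1Cl → 0 − 1 + 1 = 0
C4: 2C, 1H, 1N → 0 − 1 + 1 = 0
C5: 1C, 1H, 1O, 1B → 0 − 1 + 1 − 1 = -1
The highest value is +3.

+3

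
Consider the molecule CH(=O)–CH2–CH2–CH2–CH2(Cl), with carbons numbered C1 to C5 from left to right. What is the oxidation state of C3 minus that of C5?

-1

C3: 2C, 2H → 0 − 2 = -2
C5: 1C, 2H, 1Cl → 0 − 2 + 1 = -1
Difference: -2 − (-1) = -1.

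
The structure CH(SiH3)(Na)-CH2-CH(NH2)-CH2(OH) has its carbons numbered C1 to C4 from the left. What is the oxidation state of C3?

0

C3 has one bond to C (0), one bond to C (0), one bond to H (-1), one bond to N (+1).
Oxidation state = 0 + 0 − 1 + 1 = 0.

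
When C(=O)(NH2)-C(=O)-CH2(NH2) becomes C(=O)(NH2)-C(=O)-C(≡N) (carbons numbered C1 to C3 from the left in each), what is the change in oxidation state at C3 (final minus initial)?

Before: C3 has 1 bond to C, 2 bonds to H, 1 bond to N → oxidation state -1.
After: C3 has 1 bond to C, 3 bonds to N → oxidation state +3.
Δ = +3 − (-1) = +4, so this is an oxidation at C3.

+4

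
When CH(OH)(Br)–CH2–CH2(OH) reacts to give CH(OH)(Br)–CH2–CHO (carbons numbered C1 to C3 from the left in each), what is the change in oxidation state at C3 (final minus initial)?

Before: C3 has 1 bond to C, 2 bonds to H, 1 bond to O → oxidation state -1.
After: C3 has 1 bond to C, 1 bond to H, 2 bonds to O → oxidation state +1.
Δ = +1 − (-1) = +2, so this is an oxidation at C3.

+2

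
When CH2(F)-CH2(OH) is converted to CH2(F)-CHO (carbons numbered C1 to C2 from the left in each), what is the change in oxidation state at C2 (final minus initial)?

Before: C2 has 1 bond to C, 2 bonds to H, 1 bond to O → oxidation state -1.
After: C2 has 1 bond to C, 1 bond to H, 2 bonds to O → oxidation state +1.
Δ = +1 − (-1) = +2, so this is an oxidation at C2.

+2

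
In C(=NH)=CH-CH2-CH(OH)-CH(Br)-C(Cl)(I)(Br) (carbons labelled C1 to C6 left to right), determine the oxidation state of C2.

C2 has a double bond to C (2×0 = 0), one bond to C (0), one bond to H (-1).
Oxidation state = 0 + 0 − 1 = -1.

-1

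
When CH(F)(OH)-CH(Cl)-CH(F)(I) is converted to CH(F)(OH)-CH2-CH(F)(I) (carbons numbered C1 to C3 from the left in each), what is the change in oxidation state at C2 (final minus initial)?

-2

Before: C2 has 2 bonds to C, 1 bond to H, 1 bond to Cl → oxidation state 0.
After: C2 has 2 bonds to C, 2 bonds to H → oxidation state -2.
Δ = -2 − (0) = -2, so this is a reduction at C2.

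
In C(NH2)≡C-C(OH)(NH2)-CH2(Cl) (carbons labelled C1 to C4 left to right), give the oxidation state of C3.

C3 has one bond to C (0), one bond to C (0), one bond to O (+1), one bond to N (+1).
Oxidation state = 0 + 0 + 1 + 1 = +2.

+2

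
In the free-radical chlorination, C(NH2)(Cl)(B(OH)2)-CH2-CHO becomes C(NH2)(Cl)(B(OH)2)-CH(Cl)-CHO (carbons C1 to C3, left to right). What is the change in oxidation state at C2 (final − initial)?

Before: C2 has 2 bonds to C, 2 bonds to H → oxidation state -2.
After: C2 has 2 bonds to C, 1 bond to H, 1 bond to Cl → oxidation state 0.
Δ = 0 − (-2) = +2, so this is an oxidation at C2.

+2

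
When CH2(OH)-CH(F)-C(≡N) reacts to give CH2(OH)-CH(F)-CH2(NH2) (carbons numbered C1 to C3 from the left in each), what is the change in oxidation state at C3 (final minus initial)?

Before: C3 has 1 bond to C, 3 bonds to N → oxidation state +3.
After: C3 has 1 bond to C, 2 bonds to H, 1 bond to N → oxidation state -1.
Δ = -1 − (+3) = -4, so this is a reduction at C3.

-4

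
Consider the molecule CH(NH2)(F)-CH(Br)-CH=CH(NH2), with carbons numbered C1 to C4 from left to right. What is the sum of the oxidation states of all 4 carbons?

Tallying each carbon's bonds:
C1: 1C, 1H, 1N, 1F → 0 − 1 + 1 + 1 = +1
C2: 2C, 1H, 1Br → 0 − 1 + 1 = 0
C3: 3C, 1H → 0 − 1 = -1
C4: 2C, 1H, 1N → 0 − 1 + 1 = 0
Sum = +1 + 0 − 1 + 0 = 0.

0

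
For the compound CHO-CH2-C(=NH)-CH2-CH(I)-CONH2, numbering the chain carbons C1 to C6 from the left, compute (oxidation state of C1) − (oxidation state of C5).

C1: 1C, 1H, 2O → 0 − 1 + 2 = +1
C5: 2C, 1H, 1I → 0 − 1 + 1 = 0
Difference: +1 − (0) = +1.

+1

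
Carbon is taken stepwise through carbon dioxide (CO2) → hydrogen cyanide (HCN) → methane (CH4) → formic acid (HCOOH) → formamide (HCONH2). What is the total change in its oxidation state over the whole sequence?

-2

Carbon oxidation states along the series — carbon dioxide: +4, hydrogen cyanide: +2, methane: -4, formic acid: +2, formamide: +2.
Net change = +2 − (+4) = -2.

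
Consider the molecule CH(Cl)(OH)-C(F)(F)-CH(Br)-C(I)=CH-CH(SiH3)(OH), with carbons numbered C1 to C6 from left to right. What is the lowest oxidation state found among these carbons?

-1

Bonds to more-electronegative neighbours contribute +1 each, bonds to H or metals contribute −1 each, and C–C bonds contribute 0. Tallying each carbon:
C1: 1C, 1H, 1O, 1Cl → 0 − 1 + 1 + 1 = +1
C2: 2C, 2F → 0 + 2 = +2
C3: 2C, 1H, 1Br → 0 − 1 + 1 = 0
C4: 3C, 1I → 0 + 1 = +1
C5: 3C, 1H → 0 − 1 = -1
C6: 1C, 1H, 1O, 1Si → 0 − 1 + 1 − 1 = -1
The lowest value is -1.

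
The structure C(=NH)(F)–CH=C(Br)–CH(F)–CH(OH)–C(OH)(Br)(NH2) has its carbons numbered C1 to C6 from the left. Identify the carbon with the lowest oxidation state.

C2

Tallying each carbon's bonds:
C1: 1C, 2N, 1F → 0 + 2 + 1 = +3
C2: 3C, 1H → 0 − 1 = -1
C3: 3C, 1Br → 0 + 1 = +1
C4: 2C, 1H, 1F → 0 − 1 + 1 = 0
C5: 2C, 1H, 1O → 0 − 1 + 1 = 0
C6: 1C, 1O, 1N, 1Br → 0 + 1 + 1 + 1 = +3
The most reduced carbon is C2 at -1.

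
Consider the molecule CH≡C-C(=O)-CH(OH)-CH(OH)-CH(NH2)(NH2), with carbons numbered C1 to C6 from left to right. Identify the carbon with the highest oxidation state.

C3

Tallying each carbon's bonds:
C1: 3C, 1H → 0 − 1 = -1
C2: 4C → 0 = 0
C3: 2C, 2O → 0 + 2 = +2
C4: 2C, 1H, 1O → 0 − 1 + 1 = 0
C5: 2C, 1H, 1O → 0 − 1 + 1 = 0
C6: 1C, 1H, 2N → 0 − 1 + 2 = +1
The most oxidised carbon is C3 at +2.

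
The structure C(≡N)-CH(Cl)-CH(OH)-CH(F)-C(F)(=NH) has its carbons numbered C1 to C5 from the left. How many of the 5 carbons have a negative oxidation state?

Bonds to more-electronegative neighbours contribute +1 each, bonds to H or metals contribute −1 each, and C–C bonds contribute 0. Tallying each carbon:
C1: 1C, 3N → 0 + 3 = +3
C2: 2C, 1H, 1Cl → 0 − 1 + 1 = 0
C3: 2C, 1H, 1O → 0 − 1 + 1 = 0
C4: 2C, 1H, 1F → 0 − 1 + 1 = 0
C5: 1C, 2N, 1F → 0 + 2 + 1 = +3
0 carbons meet the condition.

0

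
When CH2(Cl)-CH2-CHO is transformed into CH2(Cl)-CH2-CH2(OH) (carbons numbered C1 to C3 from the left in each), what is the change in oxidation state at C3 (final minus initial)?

-2

Before: C3 has 1 bond to C, 1 bond to H, 2 bonds to O → oxidation state +1.
After: C3 has 1 bond to C, 2 bonds to H, 1 bond to O → oxidation state -1.
Δ = -1 − (+1) = -2, so this is a reduction at C3.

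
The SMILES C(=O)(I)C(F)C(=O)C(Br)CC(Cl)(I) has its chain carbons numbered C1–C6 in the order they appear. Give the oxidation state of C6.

C6 has one bond to C (0), one bond to Cl (+1), one bond to I (+1), one bond to H (-1).
Oxidation state = 0 + 1 + 1 − 1 = +1.

+1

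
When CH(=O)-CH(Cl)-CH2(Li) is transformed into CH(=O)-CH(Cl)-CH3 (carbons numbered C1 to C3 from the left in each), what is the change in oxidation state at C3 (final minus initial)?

Before: C3 has 1 bond to C, 2 bonds to H, 1 bond to Li → oxidation state -3.
After: C3 has 1 bond to C, 3 bonds to H → oxidation state -3.
Δ = -3 − (-3) = 0, so no net redox change at C3.

0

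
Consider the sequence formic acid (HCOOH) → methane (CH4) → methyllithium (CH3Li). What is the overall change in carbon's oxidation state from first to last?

Carbon oxidation states along the series — formic acid: +2, methane: -4, methyllithium: -4.
Net change = -4 − (+2) = -6.

-6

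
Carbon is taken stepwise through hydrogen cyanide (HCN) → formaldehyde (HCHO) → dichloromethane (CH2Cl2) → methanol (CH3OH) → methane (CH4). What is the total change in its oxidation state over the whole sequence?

Carbon oxidation states along the series — hydrogen cyanide: +2, formaldehyde: 0, dichloromethane: 0, methanol: -2, methane: -4.
Net change = -4 − (+2) = -6.

-6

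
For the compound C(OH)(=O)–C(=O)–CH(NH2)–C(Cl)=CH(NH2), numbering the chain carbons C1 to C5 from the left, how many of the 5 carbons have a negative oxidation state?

0

Tallying each carbon's bonds:
C1: 1C, 3O → 0 + 3 = +3
C2: 2C, 2O → 0 + 2 = +2
C3: 2C, 1H, 1N → 0 − 1 + 1 = 0
C4: 3C, 1Cl → 0 + 1 = +1
C5: 2C, 1H, 1N → 0 − 1 + 1 = 0
0 carbons meet the condition.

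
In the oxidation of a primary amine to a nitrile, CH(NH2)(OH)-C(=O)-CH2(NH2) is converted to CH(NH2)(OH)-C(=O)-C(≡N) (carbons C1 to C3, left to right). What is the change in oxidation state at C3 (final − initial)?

+4

Before: C3 has 1 bond to C, 2 bonds to H, 1 bond to N → oxidation state -1.
After: C3 has 1 bond to C, 3 bonds to N → oxidation state +3.
Δ = +3 − (-1) = +4, so this is an oxidation at C3.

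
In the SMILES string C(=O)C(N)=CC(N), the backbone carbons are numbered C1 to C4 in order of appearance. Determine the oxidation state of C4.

-1

C4 has one bond to C (0), one bond to N (+1), one bond to H (-1), one bond to H (-1).
Oxidation state = 0 + 1 − 1 − 1 = -1.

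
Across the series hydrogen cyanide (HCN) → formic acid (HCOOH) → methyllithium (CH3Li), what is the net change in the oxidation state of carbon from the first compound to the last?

Carbon oxidation states along the series — hydrogen cyanide: +2, formic acid: +2, methyllithium: -4.
Net change = -4 − (+2) = -6.

-6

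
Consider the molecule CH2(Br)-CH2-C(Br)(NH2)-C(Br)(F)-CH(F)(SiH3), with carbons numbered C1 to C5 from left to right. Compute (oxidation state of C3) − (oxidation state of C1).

C3: 2C, 1N, 1Br → 0 + 1 + 1 = +2
C1: 1C, 2H, 1Br → 0 − 2 + 1 = -1
Difference: +2 − (-1) = +3.

+3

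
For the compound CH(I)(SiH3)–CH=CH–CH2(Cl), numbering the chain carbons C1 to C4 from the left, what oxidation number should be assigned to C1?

-1

C1 has one bond to C (0), one bond to H (-1), one bond to I (+1), one bond to Si (-1).
Oxidation state = 0 − 1 + 1 − 1 = -1.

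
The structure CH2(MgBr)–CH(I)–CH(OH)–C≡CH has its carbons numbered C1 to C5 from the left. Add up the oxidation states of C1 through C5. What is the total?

Tallying each carbon's bonds:
C1: 1C, 2H, 1Mg → 0 − 2 − 1 = -3
C2: 2C, 1H, 1I → 0 − 1 + 1 = 0
C3: 2C, 1H, 1O → 0 − 1 + 1 = 0
C4: 4C → 0 = 0
C5: 3C, 1H → 0 − 1 = -1
Sum = -3 + 0 + 0 + 0 − 1 = -4.

-4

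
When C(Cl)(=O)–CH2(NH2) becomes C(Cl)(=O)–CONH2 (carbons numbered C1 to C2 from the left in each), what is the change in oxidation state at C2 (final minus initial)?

+4

Before: C2 has 1 bond to C, 2 bonds to H, 1 bond to N → oxidation state -1.
After: C2 has 1 bond to C, 2 bonds to O, 1 bond to N → oxidation state +3.
Δ = +3 − (-1) = +4, so this is an oxidation at C2.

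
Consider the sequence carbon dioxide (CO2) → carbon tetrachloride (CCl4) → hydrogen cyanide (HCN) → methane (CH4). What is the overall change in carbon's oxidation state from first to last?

Carbon oxidation states along the series — carbon dioxide: +4, carbon tetrachloride: +4, hydrogen cyanide: +2, methane: -4.
Net change = -4 − (+4) = -8.

-8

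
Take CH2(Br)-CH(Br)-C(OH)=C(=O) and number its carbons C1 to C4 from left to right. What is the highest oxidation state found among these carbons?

Each bond to a more electronegative atom (O, N, halogen) counts +1, each bond to a less electronegative atom (H, metal, B, Si) counts −1, and each C–C bond counts 0. Tallying each carbon:
C1: 1C, 2H, 1Br → 0 − 2 + 1 = -1
C2: 2C, 1H, 1Br → 0 − 1 + 1 = 0
C3: 3C, 1O → 0 + 1 = +1
C4: 2C, 2O → 0 + 2 = +2
The highest value is +2.

+2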